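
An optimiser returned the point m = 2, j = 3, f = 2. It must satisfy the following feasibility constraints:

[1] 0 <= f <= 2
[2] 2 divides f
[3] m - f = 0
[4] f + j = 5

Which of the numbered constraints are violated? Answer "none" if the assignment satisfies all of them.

[1] f = 2 lies in [0, 2]  OK
[2] 2 / 2 = 1, so 2 divides 2  OK
[3] m - f = 2 - 2 = 0  OK
[4] f + j = 2 + 3 = 5  OK

None — every constraint holds.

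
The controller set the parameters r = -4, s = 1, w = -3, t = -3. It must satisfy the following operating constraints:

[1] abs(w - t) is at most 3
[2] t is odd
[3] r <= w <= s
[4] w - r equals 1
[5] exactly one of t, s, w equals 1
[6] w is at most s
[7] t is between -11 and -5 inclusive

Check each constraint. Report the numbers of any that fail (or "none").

[1] abs(-3 - (-3)) = 0; 0 ≤ 3 — OK.
[2] t = -3 is odd — OK.
[3] values -4 <= -3 <= 1 — OK.
[4] w - r = -3 - (-4) = 1 — OK.
[5] t=-3, s=1, w=-3; 1 of them equals 1 — OK.
[6] w = -3, s = 1; -3 ≤ 1 — OK.
[7] t = -3 is outside [-11, -5] — violated.

The assignment fails constraint 7.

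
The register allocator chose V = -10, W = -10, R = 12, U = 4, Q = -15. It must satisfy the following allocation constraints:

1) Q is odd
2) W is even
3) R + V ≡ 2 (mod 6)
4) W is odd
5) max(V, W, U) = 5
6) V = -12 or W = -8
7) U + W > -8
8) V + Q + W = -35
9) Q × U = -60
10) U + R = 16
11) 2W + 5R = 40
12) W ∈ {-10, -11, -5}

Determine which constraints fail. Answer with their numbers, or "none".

The assignment fails constraints 4, 5, and 6.

1) Q = -15 is odd — holds.
2) W = -10 is even — holds.
3) R + V = 2; 2 mod 6 = 2 — holds.
4) W = -10 is even — does not hold.
5) max(-10, -10, 4) = 4, not 5 — does not hold.
6) V = -10 ≠ -12 and W = -10 ≠ -8; both disjuncts false — does not hold.
7) U + W = 4 + (-10) = -6; -6 > -8 — holds.
8) V + Q + W = -10 + (-15) + (-10) = -35 — holds.
9) Q × U = -15 × 4 = -60 — holds.
10) U + R = 4 + 12 = 16 — holds.
11) 2W + 5R = 2(-10) + 5(12) = 40 — holds.
12) W = -10 is in {-10, -11, -5} — holds.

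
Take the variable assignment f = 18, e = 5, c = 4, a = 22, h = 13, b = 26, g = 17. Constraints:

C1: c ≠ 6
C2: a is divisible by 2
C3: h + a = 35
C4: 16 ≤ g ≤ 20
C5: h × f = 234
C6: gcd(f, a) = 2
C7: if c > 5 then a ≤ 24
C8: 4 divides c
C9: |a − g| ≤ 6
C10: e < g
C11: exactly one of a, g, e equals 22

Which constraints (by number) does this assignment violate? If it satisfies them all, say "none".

All constraints are satisfied.

C1: c = 4, and 4 ≠ 6 — satisfied.
C2: 22 / 2 = 11, so 2 divides 22 — satisfied.
C3: h + a = 13 + 22 = 35 — satisfied.
C4: g = 17 lies in [16, 20] — satisfied.
C5: h × f = 13 × 18 = 234 — satisfied.
C6: gcd(18, 22) = 2 — satisfied.
C7: c = 4, not > 5; antecedent false, conditional vacuously true — satisfied.
C8: 4 / 4 = 1, so 4 divides 4 — satisfied.
C9: |22 − 17| = 5; 5 ≤ 6 — satisfied.
C10: e = 5, g = 17; 5 < 17 — satisfied.
C11: a=22, g=17, e=5; 1 of them equals 22 — satisfied.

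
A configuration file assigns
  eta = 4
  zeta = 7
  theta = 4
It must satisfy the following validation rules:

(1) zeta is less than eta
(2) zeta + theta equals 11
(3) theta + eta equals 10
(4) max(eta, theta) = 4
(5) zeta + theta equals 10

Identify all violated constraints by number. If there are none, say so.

The assignment fails constraints 1, 3, and 5.

(1) zeta = 7, eta = 4; 7 ≥ 4 (want <) — violated.
(2) zeta + theta = 7 + 4 = 11 — OK.
(3) theta + eta = 4 + 4 = 8, not 10 — violated.
(4) max(4, 4) = 4 — OK.
(5) zeta + theta = 7 + 4 = 11, not 10 — violated.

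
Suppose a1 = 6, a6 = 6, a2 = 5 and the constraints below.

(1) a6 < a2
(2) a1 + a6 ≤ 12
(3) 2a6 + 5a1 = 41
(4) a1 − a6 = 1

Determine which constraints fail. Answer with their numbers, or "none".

(1) a6 = 6, a2 = 5; 6 ≥ 5 (want <)  ✗
(2) a1 + a6 = 6 + 6 = 12; 12 ≤ 12  ✓
(3) 2a6 + 5a1 = 2(6) + 5(6) = 42, not 41  ✗
(4) a1 − a6 = 6 − 6 = 0, not 1  ✗

The assignment fails constraints 1, 3, and 4.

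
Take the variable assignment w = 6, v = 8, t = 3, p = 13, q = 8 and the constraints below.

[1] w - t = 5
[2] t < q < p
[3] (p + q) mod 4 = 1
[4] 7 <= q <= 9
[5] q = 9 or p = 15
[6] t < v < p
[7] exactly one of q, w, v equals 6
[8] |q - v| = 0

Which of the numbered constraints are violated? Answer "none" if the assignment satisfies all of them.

[1] w - t = 6 - 3 = 3, not 5 — violated.
[2] values 3 < 8 < 13 — OK.
[3] p + q = 21; 21 mod 4 = 1 — OK.
[4] q = 8 lies in [7, 9] — OK.
[5] q = 8 ≠ 9 and p = 13 ≠ 15; both disjuncts false — violated.
[6] values 3 < 8 < 13 — OK.
[7] q=8, w=6, v=8; 1 of them equals 6 — OK.
[8] |8 - 8| = 0 — OK.

The assignment fails constraints 1, 5.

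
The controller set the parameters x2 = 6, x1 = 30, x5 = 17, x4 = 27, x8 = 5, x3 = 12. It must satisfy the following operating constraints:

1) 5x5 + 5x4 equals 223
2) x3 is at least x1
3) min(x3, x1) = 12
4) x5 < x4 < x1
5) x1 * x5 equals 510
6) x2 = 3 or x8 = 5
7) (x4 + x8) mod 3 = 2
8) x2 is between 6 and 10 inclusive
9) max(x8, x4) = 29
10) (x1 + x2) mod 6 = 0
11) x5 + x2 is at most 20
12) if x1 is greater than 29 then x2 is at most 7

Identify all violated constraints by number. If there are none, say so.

1) 5x5 + 5x4 = 5(17) + 5(27) = 220, not 223  FAIL
2) x3 = 12, x1 = 30; 12 < 30 (want ≥)  FAIL
3) min(12, 30) = 12  OK
4) values 17 < 27 < 30  OK
5) x1 * x5 = 30 * 17 = 510  OK
6) x2 = 6 ≠ 3, but x8 = 5 = 5 (second disjunct)  OK
7) x4 + x8 = 32; 32 mod 3 = 2  OK
8) x2 = 6 lies in [6, 10]  OK
9) max(5, 27) = 27, not 29  FAIL
10) x1 + x2 = 36; 36 mod 6 = 0  OK
11) x5 + x2 = 17 + 6 = 23; 23 > 20, bound 20 not met  FAIL
12) x1 = 30 > 29, so we need x2 ≤ 7; x2 = 6 ≤ 7  OK

The assignment fails constraints 1, 2, 9, 11.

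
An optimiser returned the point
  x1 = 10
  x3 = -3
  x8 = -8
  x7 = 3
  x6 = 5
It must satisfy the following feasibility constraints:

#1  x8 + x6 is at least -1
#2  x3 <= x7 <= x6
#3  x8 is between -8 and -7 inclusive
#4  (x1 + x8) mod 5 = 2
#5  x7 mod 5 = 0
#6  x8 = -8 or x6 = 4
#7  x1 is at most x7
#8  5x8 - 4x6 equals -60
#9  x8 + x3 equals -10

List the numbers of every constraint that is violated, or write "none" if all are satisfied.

The assignment fails constraints 1, 5, 7, and 9.

#1 x8 + x6 = -8 + 5 = -3; -3 < -1, bound -1 not met — violated.
#2 values -3 <= 3 <= 5 — satisfied.
#3 x8 = -8 lies in [-8, -7] — satisfied.
#4 x1 + x8 = 2; 2 mod 5 = 2 — satisfied.
#5 3 mod 5 = 3, not 0 — violated.
#6 x8 = -8 = -8 (first disjunct) — satisfied.
#7 x1 = 10, x7 = 3; 10 > 3 (want ≤) — violated.
#8 5x8 - 4x6 = 5(-8) - 4(5) = -60 — satisfied.
#9 x8 + x3 = -8 + (-3) = -11, not -10 — violated.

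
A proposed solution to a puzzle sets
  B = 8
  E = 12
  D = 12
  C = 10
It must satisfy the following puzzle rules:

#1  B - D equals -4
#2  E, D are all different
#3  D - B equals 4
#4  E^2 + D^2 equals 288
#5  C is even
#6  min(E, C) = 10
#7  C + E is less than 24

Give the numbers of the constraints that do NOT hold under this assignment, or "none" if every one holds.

Constraint 2 is violated.

#1 B - D = 8 - 12 = -4  ✓
#2 E = D = 12, not all different  ✗
#3 D - B = 12 - 8 = 4  ✓
#4 E^2 + D^2 = 12^2 + 12^2 = 144 + 144 = 288  ✓
#5 C = 10 is even  ✓
#6 min(12, 10) = 10  ✓
#7 C + E = 10 + 12 = 22; 22 < 24  ✓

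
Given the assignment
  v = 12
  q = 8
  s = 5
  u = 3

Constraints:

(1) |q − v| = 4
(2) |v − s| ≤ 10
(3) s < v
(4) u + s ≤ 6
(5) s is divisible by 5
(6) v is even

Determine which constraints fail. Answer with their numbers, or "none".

(1) |8 − 12| = 4 — holds.
(2) |12 − 5| = 7; 7 ≤ 10 — holds.
(3) s = 5, v = 12; 5 < 12 — holds.
(4) u + s = 3 + 5 = 8; 8 > 6, bound 6 not met — fails.
(5) 5 / 5 = 1, so 5 divides 5 — holds.
(6) v = 12 is even — holds.

The assignment fails constraint 4.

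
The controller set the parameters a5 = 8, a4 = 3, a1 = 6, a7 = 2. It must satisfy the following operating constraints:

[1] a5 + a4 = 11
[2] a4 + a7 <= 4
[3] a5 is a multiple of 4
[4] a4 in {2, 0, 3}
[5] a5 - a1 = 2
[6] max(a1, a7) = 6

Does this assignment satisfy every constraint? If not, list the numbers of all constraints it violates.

No — constraint 2 is not satisfied.

[1] a5 + a4 = 8 + 3 = 11 — holds.
[2] a4 + a7 = 3 + 2 = 5; 5 > 4, bound 4 not met — fails.
[3] 8 / 4 = 2, so 4 divides 8 — holds.
[4] a4 = 3 is in {2, 0, 3} — holds.
[5] a5 - a1 = 8 - 6 = 2 — holds.
[6] max(6, 2) = 6 — holds.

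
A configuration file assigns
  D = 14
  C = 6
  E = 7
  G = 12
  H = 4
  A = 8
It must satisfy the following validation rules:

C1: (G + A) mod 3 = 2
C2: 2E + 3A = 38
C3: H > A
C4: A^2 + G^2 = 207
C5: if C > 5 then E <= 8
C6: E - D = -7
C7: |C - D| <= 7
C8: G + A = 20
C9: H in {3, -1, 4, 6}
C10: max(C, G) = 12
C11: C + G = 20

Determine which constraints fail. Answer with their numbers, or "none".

Constraints 3, 4, 7, and 11 are violated.

C1: G + A = 20; 20 mod 3 = 2  true
C2: 2E + 3A = 2(7) + 3(8) = 38  true
C3: H = 4, A = 8; 4 ≤ 8 (want >)  false
C4: A^2 + G^2 = 8^2 + 12^2 = 64 + 144 = 208, not 207  false
C5: C = 6 > 5, so we need E ≤ 8; E = 7 ≤ 8  true
C6: E - D = 7 - 14 = -7  true
C7: |6 - 14| = 8; 8 > 7, exceeds bound 7  false
C8: G + A = 12 + 8 = 20  true
C9: H = 4 is in {3, -1, 4, 6}  true
C10: max(6, 12) = 12  true
C11: C + G = 6 + 12 = 18, not 20  false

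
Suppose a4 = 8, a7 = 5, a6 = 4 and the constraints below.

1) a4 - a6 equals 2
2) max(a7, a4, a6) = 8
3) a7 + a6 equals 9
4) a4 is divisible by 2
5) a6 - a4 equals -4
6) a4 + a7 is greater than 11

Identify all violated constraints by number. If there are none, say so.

Constraint 1 is violated.

1) a4 - a6 = 8 - 4 = 4, not 2 — does not hold.
2) max(5, 8, 4) = 8 — holds.
3) a7 + a6 = 5 + 4 = 9 — holds.
4) 8 / 2 = 4, so 2 divides 8 — holds.
5) a6 - a4 = 4 - 8 = -4 — holds.
6) a4 + a7 = 8 + 5 = 13; 13 > 11 — holds.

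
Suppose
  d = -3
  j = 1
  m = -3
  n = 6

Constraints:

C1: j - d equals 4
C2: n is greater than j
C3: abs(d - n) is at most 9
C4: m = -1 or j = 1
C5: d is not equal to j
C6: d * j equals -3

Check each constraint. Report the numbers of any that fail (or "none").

C1: j - d = 1 - (-3) = 4 — holds.
C2: n = 6, j = 1; 6 > 1 — holds.
C3: abs(-3 - 6) = 9; 9 ≤ 9 — holds.
C4: m = -3 ≠ -1, but j = 1 = 1 (second disjunct) — holds.
C5: d = -3, j = 1; distinct — holds.
C6: d * j = -3 * 1 = -3 — holds.

All constraints are satisfied.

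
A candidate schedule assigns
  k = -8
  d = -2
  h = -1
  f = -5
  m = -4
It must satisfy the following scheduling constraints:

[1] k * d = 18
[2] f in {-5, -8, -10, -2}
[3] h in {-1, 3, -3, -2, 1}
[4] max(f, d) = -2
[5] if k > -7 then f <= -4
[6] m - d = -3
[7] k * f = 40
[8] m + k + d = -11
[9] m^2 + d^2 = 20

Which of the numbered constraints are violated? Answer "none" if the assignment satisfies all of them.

Constraints 1, 6, and 8 do not hold.

[1] k * d = -8 * (-2) = 16, not 18  ✗
[2] f = -5 is in {-5, -8, -10, -2}  ✓
[3] h = -1 is in {-1, 3, -3, -2, 1}  ✓
[4] max(-5, -2) = -2  ✓
[5] k = -8, not > -7; antecedent false, conditional vacuously true  ✓
[6] m - d = -4 - (-2) = -2, not -3  ✗
[7] k * f = -8 * (-5) = 40  ✓
[8] m + k + d = -4 + (-8) + (-2) = -14, not -11  ✗
[9] m^2 + d^2 = (-4)^2 + (-2)^2 = 16 + 4 = 20  ✓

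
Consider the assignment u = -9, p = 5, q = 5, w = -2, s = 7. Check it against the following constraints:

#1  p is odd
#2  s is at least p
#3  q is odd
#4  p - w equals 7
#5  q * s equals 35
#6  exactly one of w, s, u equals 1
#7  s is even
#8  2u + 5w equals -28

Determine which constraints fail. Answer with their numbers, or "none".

#1 p = 5 is odd  ✓
#2 s = 7, p = 5; 7 ≥ 5  ✓
#3 q = 5 is odd  ✓
#4 p - w = 5 - (-2) = 7  ✓
#5 q * s = 5 * 7 = 35  ✓
#6 w=-2, s=7, u=-9; 0 of them equal 1, not exactly one  ✗
#7 s = 7 is odd  ✗
#8 2u + 5w = 2(-9) + 5(-2) = -28  ✓

Violated: 6 and 7.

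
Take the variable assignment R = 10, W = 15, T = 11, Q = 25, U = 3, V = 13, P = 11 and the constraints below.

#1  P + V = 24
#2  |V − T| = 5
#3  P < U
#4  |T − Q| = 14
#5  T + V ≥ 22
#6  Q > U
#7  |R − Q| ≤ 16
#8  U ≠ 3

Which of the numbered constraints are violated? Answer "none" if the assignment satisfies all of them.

#1 P + V = 11 + 13 = 24  holds
#2 |13 − 11| = 2, not 5  fails
#3 P = 11, U = 3; 11 ≥ 3 (want <)  fails
#4 |11 − 25| = 14  holds
#5 T + V = 11 + 13 = 24; 24 ≥ 22  holds
#6 Q = 25, U = 3; 25 > 3  holds
#7 |10 − 25| = 15; 15 ≤ 16  holds
#8 U = 3, but 3 is required to differ  fails

Constraints 2, 3, 8 do not hold.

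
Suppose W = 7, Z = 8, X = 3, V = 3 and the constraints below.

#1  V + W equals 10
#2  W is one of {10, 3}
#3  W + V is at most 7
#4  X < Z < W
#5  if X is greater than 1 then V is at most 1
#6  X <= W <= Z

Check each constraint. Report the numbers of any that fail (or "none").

#1 V + W = 3 + 7 = 10 — satisfied.
#2 W = 7 is not in {10, 3} — violated.
#3 W + V = 7 + 3 = 10; 10 > 7, bound 7 not met — violated.
#4 values 3, 8, 7; Z = 8 is not < W = 7 — violated.
#5 X = 3 > 1, so we need V ≤ 1; but V = 3 > 1 — violated.
#6 values 3 <= 7 <= 8 — satisfied.

The assignment fails constraints 2, 3, 4, and 5.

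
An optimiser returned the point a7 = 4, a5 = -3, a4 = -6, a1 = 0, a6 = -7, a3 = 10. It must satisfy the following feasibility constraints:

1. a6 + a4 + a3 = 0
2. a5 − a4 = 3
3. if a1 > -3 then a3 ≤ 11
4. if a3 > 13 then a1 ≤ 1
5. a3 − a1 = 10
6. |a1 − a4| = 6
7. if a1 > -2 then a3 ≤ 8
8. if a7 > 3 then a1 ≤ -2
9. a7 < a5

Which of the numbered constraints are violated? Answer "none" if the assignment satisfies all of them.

The assignment fails constraints 1, 7, 8, 9.

1. a6 + a4 + a3 = -7 + (-6) + 10 = -3, not 0 — violated.
2. a5 − a4 = -3 − (-6) = 3 — satisfied.
3. a1 = 0 > -3, so we need a3 ≤ 11; a3 = 10 ≤ 11 — satisfied.
4. a3 = 10, not > 13; antecedent false, conditional vacuously true — satisfied.
5. a3 − a1 = 10 − 0 = 10 — satisfied.
6. |0 − (-6)| = 6 — satisfied.
7. a1 = 0 > -2, so we need a3 ≤ 8; but a3 = 10 > 8 — violated.
8. a7 = 4 > 3, so we need a1 ≤ -2; but a1 = 0 > -2 — violated.
9. a7 = 4, a5 = -3; 4 ≥ -3 (want <) — violated.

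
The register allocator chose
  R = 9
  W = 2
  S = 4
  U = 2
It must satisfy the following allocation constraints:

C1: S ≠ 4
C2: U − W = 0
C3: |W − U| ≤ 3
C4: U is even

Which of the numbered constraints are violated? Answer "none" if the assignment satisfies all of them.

C1: S = 4, but 4 is required to differ — fails.
C2: U − W = 2 − 2 = 0 — holds.
C3: |2 − 2| = 0; 0 ≤ 3 — holds.
C4: U = 2 is even — holds.

Constraint 1 is violated.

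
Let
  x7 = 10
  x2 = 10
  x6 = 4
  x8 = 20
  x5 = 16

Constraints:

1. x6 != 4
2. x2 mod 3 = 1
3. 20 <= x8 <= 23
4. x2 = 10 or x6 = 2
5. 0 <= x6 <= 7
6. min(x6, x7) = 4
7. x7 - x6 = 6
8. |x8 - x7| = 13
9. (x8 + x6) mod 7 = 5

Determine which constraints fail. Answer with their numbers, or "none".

Constraints 1, 8, and 9 are violated.

1. x6 = 4, but 4 is required to differ  ✗
2. 10 mod 3 = 1  ✓
3. x8 = 20 lies in [20, 23]  ✓
4. x2 = 10 = 10 (first disjunct)  ✓
5. x6 = 4 lies in [0, 7]  ✓
6. min(4, 10) = 4  ✓
7. x7 - x6 = 10 - 4 = 6  ✓
8. |20 - 10| = 10, not 13  ✗
9. x8 + x6 = 24; 24 mod 7 = 3, not 5  ✗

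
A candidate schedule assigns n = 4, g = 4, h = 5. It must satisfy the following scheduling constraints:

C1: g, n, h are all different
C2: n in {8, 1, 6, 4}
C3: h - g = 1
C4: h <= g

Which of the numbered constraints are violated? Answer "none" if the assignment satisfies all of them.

Violated: 1 and 4.

C1: g = n = 4, not all different — does not hold.
C2: n = 4 is in {8, 1, 6, 4} — holds.
C3: h - g = 5 - 4 = 1 — holds.
C4: h = 5, g = 4; 5 > 4 (want ≤) — does not hold.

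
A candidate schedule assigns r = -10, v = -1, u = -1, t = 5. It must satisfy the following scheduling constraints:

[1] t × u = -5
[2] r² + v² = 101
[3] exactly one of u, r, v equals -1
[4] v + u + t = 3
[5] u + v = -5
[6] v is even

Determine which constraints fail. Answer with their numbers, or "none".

[1] t × u = 5 × (-1) = -5 — OK.
[2] r² + v² = (-10)² + (-1)² = 100 + 1 = 101 — OK.
[3] u=-1, r=-10, v=-1; 2 of them equal -1, not exactly one — violated.
[4] v + u + t = -1 + (-1) + 5 = 3 — OK.
[5] u + v = -1 + (-1) = -2, not -5 — violated.
[6] v = -1 is odd — violated.

Constraints 3, 5, and 6 do not hold.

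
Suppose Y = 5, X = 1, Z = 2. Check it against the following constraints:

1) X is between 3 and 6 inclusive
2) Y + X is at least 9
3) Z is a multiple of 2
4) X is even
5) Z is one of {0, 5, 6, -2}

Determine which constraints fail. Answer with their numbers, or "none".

The assignment fails constraints 1, 2, 4, 5.

1) X = 1 is outside [3, 6] — does not hold.
2) Y + X = 5 + 1 = 6; 6 < 9, bound 9 not met — does not hold.
3) 2 / 2 = 1, so 2 divides 2 — holds.
4) X = 1 is odd — does not hold.
5) Z = 2 is not in {0, 5, 6, -2} — does not hold.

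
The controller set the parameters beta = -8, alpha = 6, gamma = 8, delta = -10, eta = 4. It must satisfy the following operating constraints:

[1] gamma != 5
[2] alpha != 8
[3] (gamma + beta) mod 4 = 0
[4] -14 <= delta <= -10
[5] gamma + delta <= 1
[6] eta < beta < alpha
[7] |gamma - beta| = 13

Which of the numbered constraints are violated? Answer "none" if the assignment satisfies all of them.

Violated: 6 and 7.

[1] gamma = 8, and 8 ≠ 5 — holds.
[2] alpha = 6, and 6 ≠ 8 — holds.
[3] gamma + beta = 0; 0 mod 4 = 0 — holds.
[4] delta = -10 lies in [-14, -10] — holds.
[5] gamma + delta = 8 + (-10) = -2; -2 ≤ 1 — holds.
[6] values 4, -8, 6; eta = 4 is not < beta = -8 — fails.
[7] |8 - (-8)| = 16, not 13 — fails.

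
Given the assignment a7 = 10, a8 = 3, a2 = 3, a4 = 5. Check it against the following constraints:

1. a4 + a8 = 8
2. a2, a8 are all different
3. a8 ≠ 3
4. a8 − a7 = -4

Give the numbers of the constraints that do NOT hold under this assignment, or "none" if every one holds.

No — constraints 2, 3, and 4 are not satisfied.

1. a4 + a8 = 5 + 3 = 8 — OK.
2. a2 = a8 = 3, not all different — violated.
3. a8 = 3, but 3 is required to differ — violated.
4. a8 − a7 = 3 − 10 = -7, not -4 — violated.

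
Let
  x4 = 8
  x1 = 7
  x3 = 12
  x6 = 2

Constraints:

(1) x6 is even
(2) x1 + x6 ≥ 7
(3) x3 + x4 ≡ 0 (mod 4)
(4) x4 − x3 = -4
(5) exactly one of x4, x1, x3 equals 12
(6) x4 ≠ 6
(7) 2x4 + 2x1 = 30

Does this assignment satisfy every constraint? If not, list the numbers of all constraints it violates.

The assignment satisfies every constraint.

(1) x6 = 2 is even  yes
(2) x1 + x6 = 7 + 2 = 9; 9 ≥ 7  yes
(3) x3 + x4 = 20; 20 mod 4 = 0  yes
(4) x4 − x3 = 8 − 12 = -4  yes
(5) x4=8, x1=7, x3=12; 1 of them equals 12  yes
(6) x4 = 8, and 8 ≠ 6  yes
(7) 2x4 + 2x1 = 2(8) + 2(7) = 30  yes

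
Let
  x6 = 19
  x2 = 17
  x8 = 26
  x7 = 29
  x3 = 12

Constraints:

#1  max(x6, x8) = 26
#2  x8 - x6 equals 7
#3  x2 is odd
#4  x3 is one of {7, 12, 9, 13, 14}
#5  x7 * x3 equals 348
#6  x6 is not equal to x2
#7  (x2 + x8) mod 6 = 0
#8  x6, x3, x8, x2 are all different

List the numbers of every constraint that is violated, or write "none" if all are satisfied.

Constraint 7 is violated.

#1 max(19, 26) = 26  true
#2 x8 - x6 = 26 - 19 = 7  true
#3 x2 = 17 is odd  true
#4 x3 = 12 is in {7, 12, 9, 13, 14}  true
#5 x7 * x3 = 29 * 12 = 348  true
#6 x6 = 19, x2 = 17; distinct  true
#7 x2 + x8 = 43; 43 mod 6 = 1, not 0  false
#8 values 19, 12, 26, 17 are pairwise distinct  true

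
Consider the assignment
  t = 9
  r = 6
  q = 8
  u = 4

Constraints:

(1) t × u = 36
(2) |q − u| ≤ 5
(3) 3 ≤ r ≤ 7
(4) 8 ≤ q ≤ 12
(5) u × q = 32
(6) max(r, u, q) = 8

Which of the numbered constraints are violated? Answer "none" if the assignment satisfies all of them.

(1) t × u = 9 × 4 = 36 — satisfied.
(2) |8 − 4| = 4; 4 ≤ 5 — satisfied.
(3) r = 6 lies in [3, 7] — satisfied.
(4) q = 8 lies in [8, 12] — satisfied.
(5) u × q = 4 × 8 = 32 — satisfied.
(6) max(6, 4, 8) = 8 — satisfied.

No violations.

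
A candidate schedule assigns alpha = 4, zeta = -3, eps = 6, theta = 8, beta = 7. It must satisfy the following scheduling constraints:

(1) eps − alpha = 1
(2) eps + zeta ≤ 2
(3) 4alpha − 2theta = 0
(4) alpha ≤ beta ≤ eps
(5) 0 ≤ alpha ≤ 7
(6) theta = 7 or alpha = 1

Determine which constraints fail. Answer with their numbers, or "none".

No — constraints 1, 2, 4, and 6 are not satisfied.

(1) eps − alpha = 6 − 4 = 2, not 1  FAIL
(2) eps + zeta = 6 + (-3) = 3; 3 > 2, bound 2 not met  FAIL
(3) 4alpha − 2theta = 4(4) − 2(8) = 0  OK
(4) values 4, 7, 6; beta = 7 is not ≤ eps = 6  FAIL
(5) alpha = 4 lies in [0, 7]  OK
(6) theta = 8 ≠ 7 and alpha = 4 ≠ 1; both disjuncts false  FAIL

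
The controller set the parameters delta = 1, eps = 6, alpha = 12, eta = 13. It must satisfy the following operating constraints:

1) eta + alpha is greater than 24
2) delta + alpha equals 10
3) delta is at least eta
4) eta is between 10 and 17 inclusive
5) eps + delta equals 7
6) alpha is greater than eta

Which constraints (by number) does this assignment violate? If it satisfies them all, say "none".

Constraints 2, 3, and 6 are violated.

1) eta + alpha = 13 + 12 = 25; 25 > 24 — satisfied.
2) delta + alpha = 1 + 12 = 13, not 10 — violated.
3) delta = 1, eta = 13; 1 < 13 (want ≥) — violated.
4) eta = 13 lies in [10, 17] — satisfied.
5) eps + delta = 6 + 1 = 7 — satisfied.
6) alpha = 12, eta = 13; 12 ≤ 13 (want >) — violated.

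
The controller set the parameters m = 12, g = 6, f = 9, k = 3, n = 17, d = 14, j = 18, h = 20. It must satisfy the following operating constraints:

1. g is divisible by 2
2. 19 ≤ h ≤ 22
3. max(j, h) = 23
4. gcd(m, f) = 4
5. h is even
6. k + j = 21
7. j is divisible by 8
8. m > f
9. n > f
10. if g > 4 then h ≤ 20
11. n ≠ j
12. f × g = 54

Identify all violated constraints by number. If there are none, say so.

The assignment fails constraints 3, 4, 7.

1. 6 / 2 = 3, so 2 divides 6 — satisfied.
2. h = 20 lies in [19, 22] — satisfied.
3. max(18, 20) = 20, not 23 — violated.
4. gcd(12, 9) = 3, not 4 — violated.
5. h = 20 is even — satisfied.
6. k + j = 3 + 18 = 21 — satisfied.
7. 18 = 8×2 + 2, so 8 does not divide 18 — violated.
8. m = 12, f = 9; 12 > 9 — satisfied.
9. n = 17, f = 9; 17 > 9 — satisfied.
10. g = 6 > 4, so we need h ≤ 20; h = 20 ≤ 20 — satisfied.
11. n = 17, j = 18; distinct — satisfied.
12. f × g = 9 × 6 = 54 — satisfied.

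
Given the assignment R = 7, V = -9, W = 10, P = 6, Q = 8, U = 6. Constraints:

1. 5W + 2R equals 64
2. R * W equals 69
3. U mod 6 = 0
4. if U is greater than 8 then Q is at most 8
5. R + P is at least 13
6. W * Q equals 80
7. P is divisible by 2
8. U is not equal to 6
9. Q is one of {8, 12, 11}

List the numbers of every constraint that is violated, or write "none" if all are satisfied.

Violated: 2, 8.

1. 5W + 2R = 5(10) + 2(7) = 64  OK
2. R * W = 7 * 10 = 70, not 69  FAIL
3. 6 mod 6 = 0  OK
4. U = 6, not > 8; antecedent false, conditional vacuously true  OK
5. R + P = 7 + 6 = 13; 13 ≥ 13  OK
6. W * Q = 10 * 8 = 80  OK
7. 6 / 2 = 3, so 2 divides 6  OK
8. U = 6, but 6 is required to differ  FAIL
9. Q = 8 is in {8, 12, 11}  OK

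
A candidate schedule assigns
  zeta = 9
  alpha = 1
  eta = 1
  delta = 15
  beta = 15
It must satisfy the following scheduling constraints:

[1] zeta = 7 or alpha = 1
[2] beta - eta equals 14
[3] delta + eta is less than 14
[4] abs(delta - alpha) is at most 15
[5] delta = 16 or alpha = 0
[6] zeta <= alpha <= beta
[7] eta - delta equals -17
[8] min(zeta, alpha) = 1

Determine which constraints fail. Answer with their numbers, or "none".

[1] zeta = 9 ≠ 7, but alpha = 1 = 1 (second disjunct) — satisfied.
[2] beta - eta = 15 - 1 = 14 — satisfied.
[3] delta + eta = 15 + 1 = 16; 16 ≥ 14, bound 14 not met — violated.
[4] abs(15 - 1) = 14; 14 ≤ 15 — satisfied.
[5] delta = 15 ≠ 16 and alpha = 1 ≠ 0; both disjuncts false — violated.
[6] values 9, 1, 15; zeta = 9 is not <= alpha = 1 — violated.
[7] eta - delta = 1 - 15 = -14, not -17 — violated.
[8] min(9, 1) = 1 — satisfied.

Constraints 3, 5, 6, 7 do not hold.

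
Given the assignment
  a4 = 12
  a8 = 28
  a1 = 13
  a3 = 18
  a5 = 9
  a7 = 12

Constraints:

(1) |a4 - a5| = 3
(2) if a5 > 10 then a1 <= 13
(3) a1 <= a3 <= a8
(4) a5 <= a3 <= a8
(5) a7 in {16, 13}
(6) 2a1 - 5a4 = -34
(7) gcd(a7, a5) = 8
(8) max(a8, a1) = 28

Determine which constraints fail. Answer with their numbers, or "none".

(1) |12 - 9| = 3 — holds.
(2) a5 = 9, not > 10; antecedent false, conditional vacuously true — holds.
(3) values 13 <= 18 <= 28 — holds.
(4) values 9 <= 18 <= 28 — holds.
(5) a7 = 12 is not in {16, 13} — does not hold.
(6) 2a1 - 5a4 = 2(13) - 5(12) = -34 — holds.
(7) gcd(12, 9) = 3, not 8 — does not hold.
(8) max(28, 13) = 28 — holds.

Violated: 5, 7.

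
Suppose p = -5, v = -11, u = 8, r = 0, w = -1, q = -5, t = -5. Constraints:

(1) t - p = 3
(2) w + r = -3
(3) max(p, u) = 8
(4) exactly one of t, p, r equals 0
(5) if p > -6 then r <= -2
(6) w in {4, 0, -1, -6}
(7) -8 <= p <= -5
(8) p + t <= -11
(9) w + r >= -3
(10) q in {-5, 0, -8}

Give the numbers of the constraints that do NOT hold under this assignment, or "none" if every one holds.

(1) t - p = -5 - (-5) = 0, not 3 — fails.
(2) w + r = -1 + 0 = -1, not -3 — fails.
(3) max(-5, 8) = 8 — holds.
(4) t=-5, p=-5, r=0; 1 of them equals 0 — holds.
(5) p = -5 > -6, so we need r ≤ -2; but r = 0 > -2 — fails.
(6) w = -1 is in {4, 0, -1, -6} — holds.
(7) p = -5 lies in [-8, -5] — holds.
(8) p + t = -5 + (-5) = -10; -10 > -11, bound -11 not met — fails.
(9) w + r = -1 + 0 = -1; -1 ≥ -3 — holds.
(10) q = -5 is in {-5, 0, -8} — holds.

Violated: 1, 2, 5, and 8.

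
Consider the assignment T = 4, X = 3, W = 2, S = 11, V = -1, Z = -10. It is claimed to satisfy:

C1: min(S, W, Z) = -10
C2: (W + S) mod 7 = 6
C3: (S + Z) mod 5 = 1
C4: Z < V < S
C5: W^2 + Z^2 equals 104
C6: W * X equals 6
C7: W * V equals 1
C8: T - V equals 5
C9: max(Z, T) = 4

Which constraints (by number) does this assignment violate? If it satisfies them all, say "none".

Constraint 7 does not hold.

C1: min(11, 2, -10) = -10  ✓
C2: W + S = 13; 13 mod 7 = 6  ✓
C3: S + Z = 1; 1 mod 5 = 1  ✓
C4: values -10 < -1 < 11  ✓
C5: W^2 + Z^2 = 2^2 + (-10)^2 = 4 + 100 = 104  ✓
C6: W * X = 2 * 3 = 6  ✓
C7: W * V = 2 * (-1) = -2, not 1  ✗
C8: T - V = 4 - (-1) = 5  ✓
C9: max(-10, 4) = 4  ✓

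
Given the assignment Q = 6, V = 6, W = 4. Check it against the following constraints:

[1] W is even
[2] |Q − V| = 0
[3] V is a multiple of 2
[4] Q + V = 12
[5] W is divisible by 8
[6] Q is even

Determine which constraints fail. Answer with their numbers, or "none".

Violated: 5.

[1] W = 4 is even — holds.
[2] |6 − 6| = 0 — holds.
[3] 6 / 2 = 3, so 2 divides 6 — holds.
[4] Q + V = 6 + 6 = 12 — holds.
[5] 4 = 8×0 + 4, so 8 does not divide 4 — does not hold.
[6] Q = 6 is even — holds.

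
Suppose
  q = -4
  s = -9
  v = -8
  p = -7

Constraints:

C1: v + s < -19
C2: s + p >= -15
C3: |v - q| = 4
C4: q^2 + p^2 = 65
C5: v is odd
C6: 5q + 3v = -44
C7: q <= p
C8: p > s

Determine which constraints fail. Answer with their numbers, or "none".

No — constraints 1, 2, 5, and 7 are not satisfied.

C1: v + s = -8 + (-9) = -17; -17 ≥ -19, bound -19 not met — violated.
C2: s + p = -9 + (-7) = -16; -16 < -15, bound -15 not met — violated.
C3: |-8 - (-4)| = 4 — satisfied.
C4: q^2 + p^2 = (-4)^2 + (-7)^2 = 16 + 49 = 65 — satisfied.
C5: v = -8 is even — violated.
C6: 5q + 3v = 5(-4) + 3(-8) = -44 — satisfied.
C7: q = -4, p = -7; -4 > -7 (want ≤) — violated.
C8: p = -7, s = -9; -7 > -9 — satisfied.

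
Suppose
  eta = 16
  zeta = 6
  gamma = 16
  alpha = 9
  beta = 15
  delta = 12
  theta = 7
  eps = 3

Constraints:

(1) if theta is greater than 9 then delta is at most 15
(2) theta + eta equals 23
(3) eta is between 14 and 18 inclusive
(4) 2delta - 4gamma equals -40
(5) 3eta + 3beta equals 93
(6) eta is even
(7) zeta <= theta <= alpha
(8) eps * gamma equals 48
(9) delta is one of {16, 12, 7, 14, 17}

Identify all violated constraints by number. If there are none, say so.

(1) theta = 7, not > 9; antecedent false, conditional vacuously true  OK
(2) theta + eta = 7 + 16 = 23  OK
(3) eta = 16 lies in [14, 18]  OK
(4) 2delta - 4gamma = 2(12) - 4(16) = -40  OK
(5) 3eta + 3beta = 3(16) + 3(15) = 93  OK
(6) eta = 16 is even  OK
(7) values 6 <= 7 <= 9  OK
(8) eps * gamma = 3 * 16 = 48  OK
(9) delta = 12 is in {16, 12, 7, 14, 17}  OK

Yes — all constraints hold.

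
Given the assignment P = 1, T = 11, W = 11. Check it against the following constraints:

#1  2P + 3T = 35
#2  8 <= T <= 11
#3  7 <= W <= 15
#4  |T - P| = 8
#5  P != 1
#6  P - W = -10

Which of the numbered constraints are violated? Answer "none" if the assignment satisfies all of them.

The assignment fails constraints 4 and 5.

#1 2P + 3T = 2(1) + 3(11) = 35  ✔
#2 T = 11 lies in [8, 11]  ✔
#3 W = 11 lies in [7, 15]  ✔
#4 |11 - 1| = 10, not 8  ✘
#5 P = 1, but 1 is required to differ  ✘
#6 P - W = 1 - 11 = -10  ✔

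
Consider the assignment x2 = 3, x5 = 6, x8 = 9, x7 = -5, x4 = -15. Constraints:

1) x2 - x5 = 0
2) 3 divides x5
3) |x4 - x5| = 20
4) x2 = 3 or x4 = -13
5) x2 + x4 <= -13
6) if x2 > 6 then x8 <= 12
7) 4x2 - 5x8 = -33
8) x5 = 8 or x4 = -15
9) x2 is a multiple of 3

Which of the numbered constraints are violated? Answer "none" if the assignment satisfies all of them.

No — constraints 1, 3, 5 are not satisfied.

1) x2 - x5 = 3 - 6 = -3, not 0  no
2) 6 / 3 = 2, so 3 divides 6  yes
3) |-15 - 6| = 21, not 20  no
4) x2 = 3 = 3 (first disjunct)  yes
5) x2 + x4 = 3 + (-15) = -12; -12 > -13, bound -13 not met  no
6) x2 = 3, not > 6; antecedent false, conditional vacuously true  yes
7) 4x2 - 5x8 = 4(3) - 5(9) = -33  yes
8) x5 = 6 ≠ 8, but x4 = -15 = -15 (second disjunct)  yes
9) 3 / 3 = 1, so 3 divides 3  yes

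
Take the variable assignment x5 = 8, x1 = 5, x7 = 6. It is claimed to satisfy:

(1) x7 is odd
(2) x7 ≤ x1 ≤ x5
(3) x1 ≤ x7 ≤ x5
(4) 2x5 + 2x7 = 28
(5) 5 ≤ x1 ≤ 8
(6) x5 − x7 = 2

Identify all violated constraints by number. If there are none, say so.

(1) x7 = 6 is even  fails
(2) values 6, 5, 8; x7 = 6 is not ≤ x1 = 5  fails
(3) values 5 ≤ 6 ≤ 8  holds
(4) 2x5 + 2x7 = 2(8) + 2(6) = 28  holds
(5) x1 = 5 lies in [5, 8]  holds
(6) x5 − x7 = 8 − 6 = 2  holds

The assignment fails constraints 1 and 2.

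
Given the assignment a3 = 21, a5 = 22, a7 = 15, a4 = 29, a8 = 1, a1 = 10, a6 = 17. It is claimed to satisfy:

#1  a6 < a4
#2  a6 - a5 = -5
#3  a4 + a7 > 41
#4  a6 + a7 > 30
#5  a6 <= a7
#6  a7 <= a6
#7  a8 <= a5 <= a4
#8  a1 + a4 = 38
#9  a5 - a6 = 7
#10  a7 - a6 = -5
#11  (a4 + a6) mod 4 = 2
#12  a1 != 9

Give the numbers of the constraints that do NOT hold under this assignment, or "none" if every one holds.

No — constraints 5, 8, 9, and 10 are not satisfied.

#1 a6 = 17, a4 = 29; 17 < 29  OK
#2 a6 - a5 = 17 - 22 = -5  OK
#3 a4 + a7 = 29 + 15 = 44; 44 > 41  OK
#4 a6 + a7 = 17 + 15 = 32; 32 > 30  OK
#5 a6 = 17, a7 = 15; 17 > 15 (want ≤)  FAIL
#6 a7 = 15, a6 = 17; 15 ≤ 17  OK
#7 values 1 <= 22 <= 29  OK
#8 a1 + a4 = 10 + 29 = 39, not 38  FAIL
#9 a5 - a6 = 22 - 17 = 5, not 7  FAIL
#10 a7 - a6 = 15 - 17 = -2, not -5  FAIL
#11 a4 + a6 = 46; 46 mod 4 = 2  OK
#12 a1 = 10, and 10 ≠ 9  OK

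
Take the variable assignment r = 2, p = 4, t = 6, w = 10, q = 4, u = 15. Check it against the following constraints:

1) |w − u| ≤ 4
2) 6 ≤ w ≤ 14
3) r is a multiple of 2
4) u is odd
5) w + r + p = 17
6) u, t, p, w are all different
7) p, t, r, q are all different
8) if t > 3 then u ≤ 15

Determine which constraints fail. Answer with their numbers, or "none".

1) |10 − 15| = 5; 5 > 4, exceeds bound 4  false
2) w = 10 lies in [6, 14]  true
3) 2 / 2 = 1, so 2 divides 2  true
4) u = 15 is odd  true
5) w + r + p = 10 + 2 + 4 = 16, not 17  false
6) values 15, 6, 4, 10 are pairwise distinct  true
7) p = q = 4, not all different  false
8) t = 6 > 3, so we need u ≤ 15; u = 15 ≤ 15  true

Violated: 1, 5, 7.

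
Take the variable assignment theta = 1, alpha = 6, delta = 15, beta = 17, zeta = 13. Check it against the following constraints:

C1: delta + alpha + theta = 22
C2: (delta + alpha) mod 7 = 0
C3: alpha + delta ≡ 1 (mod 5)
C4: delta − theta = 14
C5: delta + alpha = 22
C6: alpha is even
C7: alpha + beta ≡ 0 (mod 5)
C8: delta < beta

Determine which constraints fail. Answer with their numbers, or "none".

Violated: 5 and 7.

C1: delta + alpha + theta = 15 + 6 + 1 = 22 — holds.
C2: delta + alpha = 21; 21 mod 7 = 0 — holds.
C3: alpha + delta = 21; 21 mod 5 = 1 — holds.
C4: delta − theta = 15 − 1 = 14 — holds.
C5: delta + alpha = 15 + 6 = 21, not 22 — does not hold.
C6: alpha = 6 is even — holds.
C7: alpha + beta = 23; 23 mod 5 = 3, not 0 — does not hold.
C8: delta = 15, beta = 17; 15 < 17 — holds.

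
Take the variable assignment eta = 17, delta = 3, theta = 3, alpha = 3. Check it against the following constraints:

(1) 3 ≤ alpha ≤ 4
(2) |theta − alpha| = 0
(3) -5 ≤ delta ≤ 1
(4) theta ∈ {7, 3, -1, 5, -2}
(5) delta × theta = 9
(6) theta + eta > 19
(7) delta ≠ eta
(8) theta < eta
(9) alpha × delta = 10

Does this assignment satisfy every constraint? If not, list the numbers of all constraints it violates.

No — constraints 3, 9 are not satisfied.

(1) alpha = 3 lies in [3, 4] — satisfied.
(2) |3 − 3| = 0 — satisfied.
(3) delta = 3 is outside [-5, 1] — violated.
(4) theta = 3 is in {7, 3, -1, 5, -2} — satisfied.
(5) delta × theta = 3 × 3 = 9 — satisfied.
(6) theta + eta = 3 + 17 = 20; 20 > 19 — satisfied.
(7) delta = 3, eta = 17; distinct — satisfied.
(8) theta = 3, eta = 17; 3 < 17 — satisfied.
(9) alpha × delta = 3 × 3 = 9, not 10 — violated.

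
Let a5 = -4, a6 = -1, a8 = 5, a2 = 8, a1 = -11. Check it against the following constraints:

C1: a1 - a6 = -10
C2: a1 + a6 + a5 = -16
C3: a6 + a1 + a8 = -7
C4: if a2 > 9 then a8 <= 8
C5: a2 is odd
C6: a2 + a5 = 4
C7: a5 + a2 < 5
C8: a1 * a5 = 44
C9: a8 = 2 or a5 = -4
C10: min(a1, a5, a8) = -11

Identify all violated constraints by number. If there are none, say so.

C1: a1 - a6 = -11 - (-1) = -10  true
C2: a1 + a6 + a5 = -11 + (-1) + (-4) = -16  true
C3: a6 + a1 + a8 = -1 + (-11) + 5 = -7  true
C4: a2 = 8, not > 9; antecedent false, conditional vacuously true  true
C5: a2 = 8 is even  false
C6: a2 + a5 = 8 + (-4) = 4  true
C7: a5 + a2 = -4 + 8 = 4; 4 < 5  true
C8: a1 * a5 = -11 * (-4) = 44  true
C9: a8 = 5 ≠ 2, but a5 = -4 = -4 (second disjunct)  true
C10: min(-11, -4, 5) = -11  true

Violated: 5.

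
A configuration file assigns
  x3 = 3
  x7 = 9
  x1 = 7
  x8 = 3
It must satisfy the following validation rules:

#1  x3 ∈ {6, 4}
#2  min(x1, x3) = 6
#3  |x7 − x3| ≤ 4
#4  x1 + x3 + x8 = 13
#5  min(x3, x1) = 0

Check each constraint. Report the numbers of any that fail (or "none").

Violated: 1, 2, 3, 5.

#1 x3 = 3 is not in {6, 4}  FAIL
#2 min(7, 3) = 3, not 6  FAIL
#3 |9 − 3| = 6; 6 > 4, exceeds bound 4  FAIL
#4 x1 + x3 + x8 = 7 + 3 + 3 = 13  OK
#5 min(3, 7) = 3, not 0  FAIL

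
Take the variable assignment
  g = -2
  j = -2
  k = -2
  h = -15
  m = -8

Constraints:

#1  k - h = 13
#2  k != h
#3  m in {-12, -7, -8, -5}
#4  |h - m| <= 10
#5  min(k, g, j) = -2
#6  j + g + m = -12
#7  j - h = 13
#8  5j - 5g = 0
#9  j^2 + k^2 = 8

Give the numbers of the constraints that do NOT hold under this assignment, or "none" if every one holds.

Yes — all constraints hold.

#1 k - h = -2 - (-15) = 13 — OK.
#2 k = -2, h = -15; distinct — OK.
#3 m = -8 is in {-12, -7, -8, -5} — OK.
#4 |-15 - (-8)| = 7; 7 ≤ 10 — OK.
#5 min(-2, -2, -2) = -2 — OK.
#6 j + g + m = -2 + (-2) + (-8) = -12 — OK.
#7 j - h = -2 - (-15) = 13 — OK.
#8 5j - 5g = 5(-2) - 5(-2) = 0 — OK.
#9 j^2 + k^2 = (-2)^2 + (-2)^2 = 4 + 4 = 8 — OK.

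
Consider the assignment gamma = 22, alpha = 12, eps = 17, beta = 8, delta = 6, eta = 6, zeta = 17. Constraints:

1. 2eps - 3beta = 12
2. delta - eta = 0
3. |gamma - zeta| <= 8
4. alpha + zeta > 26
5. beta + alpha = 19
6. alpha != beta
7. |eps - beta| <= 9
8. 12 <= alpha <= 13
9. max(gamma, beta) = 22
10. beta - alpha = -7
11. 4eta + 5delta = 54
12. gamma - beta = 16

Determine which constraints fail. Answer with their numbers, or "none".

1. 2eps - 3beta = 2(17) - 3(8) = 10, not 12 — does not hold.
2. delta - eta = 6 - 6 = 0 — holds.
3. |22 - 17| = 5; 5 ≤ 8 — holds.
4. alpha + zeta = 12 + 17 = 29; 29 > 26 — holds.
5. beta + alpha = 8 + 12 = 20, not 19 — does not hold.
6. alpha = 12, beta = 8; distinct — holds.
7. |17 - 8| = 9; 9 ≤ 9 — holds.
8. alpha = 12 lies in [12, 13] — holds.
9. max(22, 8) = 22 — holds.
10. beta - alpha = 8 - 12 = -4, not -7 — does not hold.
11. 4eta + 5delta = 4(6) + 5(6) = 54 — holds.
12. gamma - beta = 22 - 8 = 14, not 16 — does not hold.

Constraints 1, 5, 10, 12 do not hold.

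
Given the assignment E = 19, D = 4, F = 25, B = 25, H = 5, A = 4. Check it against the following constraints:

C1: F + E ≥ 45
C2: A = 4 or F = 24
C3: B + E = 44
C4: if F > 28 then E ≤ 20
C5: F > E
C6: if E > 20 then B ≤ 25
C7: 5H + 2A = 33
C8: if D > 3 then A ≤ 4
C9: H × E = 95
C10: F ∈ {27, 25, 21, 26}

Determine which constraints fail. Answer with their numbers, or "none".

Violated: 1.

C1: F + E = 25 + 19 = 44; 44 < 45, bound 45 not met  ✗
C2: A = 4 = 4 (first disjunct)  ✓
C3: B + E = 25 + 19 = 44  ✓
C4: F = 25, not > 28; antecedent false, conditional vacuously true  ✓
C5: F = 25, E = 19; 25 > 19  ✓
C6: E = 19, not > 20; antecedent false, conditional vacuously true  ✓
C7: 5H + 2A = 5(5) + 2(4) = 33  ✓
C8: D = 4 > 3, so we need A ≤ 4; A = 4 ≤ 4  ✓
C9: H × E = 5 × 19 = 95  ✓
C10: F = 25 is in {27, 25, 21, 26}  ✓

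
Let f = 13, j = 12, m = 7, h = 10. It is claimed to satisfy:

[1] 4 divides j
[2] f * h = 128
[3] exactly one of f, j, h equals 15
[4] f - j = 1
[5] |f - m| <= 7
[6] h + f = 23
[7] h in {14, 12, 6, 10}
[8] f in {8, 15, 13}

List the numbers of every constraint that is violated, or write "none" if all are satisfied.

[1] 12 / 4 = 3, so 4 divides 12 — holds.
[2] f * h = 13 * 10 = 130, not 128 — fails.
[3] f=13, j=12, h=10; 0 of them equal 15, not exactly one — fails.
[4] f - j = 13 - 12 = 1 — holds.
[5] |13 - 7| = 6; 6 ≤ 7 — holds.
[6] h + f = 10 + 13 = 23 — holds.
[7] h = 10 is in {14, 12, 6, 10} — holds.
[8] f = 13 is in {8, 15, 13} — holds.

Violated: 2 and 3.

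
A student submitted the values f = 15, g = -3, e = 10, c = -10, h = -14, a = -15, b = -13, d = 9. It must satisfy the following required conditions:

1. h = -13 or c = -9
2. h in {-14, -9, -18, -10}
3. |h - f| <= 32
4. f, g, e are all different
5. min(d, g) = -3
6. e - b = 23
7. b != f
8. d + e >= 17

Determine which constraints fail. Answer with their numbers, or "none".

1. h = -14 ≠ -13 and c = -10 ≠ -9; both disjuncts false — fails.
2. h = -14 is in {-14, -9, -18, -10} — holds.
3. |-14 - 15| = 29; 29 ≤ 32 — holds.
4. values 15, -3, 10 are pairwise distinct — holds.
5. min(9, -3) = -3 — holds.
6. e - b = 10 - (-13) = 23 — holds.
7. b = -13, f = 15; distinct — holds.
8. d + e = 9 + 10 = 19; 19 ≥ 17 — holds.

Constraint 1 does not hold.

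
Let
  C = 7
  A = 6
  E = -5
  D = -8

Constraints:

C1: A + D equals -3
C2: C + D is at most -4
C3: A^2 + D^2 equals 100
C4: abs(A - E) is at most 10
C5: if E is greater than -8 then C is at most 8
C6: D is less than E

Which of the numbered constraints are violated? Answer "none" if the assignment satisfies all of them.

No — constraints 1, 2, and 4 are not satisfied.

C1: A + D = 6 + (-8) = -2, not -3  ✘
C2: C + D = 7 + (-8) = -1; -1 > -4, bound -4 not met  ✘
C3: A^2 + D^2 = 6^2 + (-8)^2 = 36 + 64 = 100  ✔
C4: abs(6 - (-5)) = 11; 11 > 10, exceeds bound 10  ✘
C5: E = -5 > -8, so we need C ≤ 8; C = 7 ≤ 8  ✔
C6: D = -8, E = -5; -8 < -5  ✔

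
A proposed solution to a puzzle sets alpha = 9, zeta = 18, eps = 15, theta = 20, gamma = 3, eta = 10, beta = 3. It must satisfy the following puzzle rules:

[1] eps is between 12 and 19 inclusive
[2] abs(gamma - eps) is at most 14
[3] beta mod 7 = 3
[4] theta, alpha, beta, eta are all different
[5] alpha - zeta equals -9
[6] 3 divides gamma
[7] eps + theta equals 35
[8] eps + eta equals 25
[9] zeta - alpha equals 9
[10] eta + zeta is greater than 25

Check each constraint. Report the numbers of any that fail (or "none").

No violations.

[1] eps = 15 lies in [12, 19]  ✔
[2] abs(3 - 15) = 12; 12 ≤ 14  ✔
[3] 3 mod 7 = 3  ✔
[4] values 20, 9, 3, 10 are pairwise distinct  ✔
[5] alpha - zeta = 9 - 18 = -9  ✔
[6] 3 / 3 = 1, so 3 divides 3  ✔
[7] eps + theta = 15 + 20 = 35  ✔
[8] eps + eta = 15 + 10 = 25  ✔
[9] zeta - alpha = 18 - 9 = 9  ✔
[10] eta + zeta = 10 + 18 = 28; 28 > 25  ✔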